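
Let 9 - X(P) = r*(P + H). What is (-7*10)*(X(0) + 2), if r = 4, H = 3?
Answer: 70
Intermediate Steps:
X(P) = -3 - 4*P (X(P) = 9 - 4*(P + 3) = 9 - 4*(3 + P) = 9 - (12 + 4*P) = 9 + (-12 - 4*P) = -3 - 4*P)
(-7*10)*(X(0) + 2) = (-7*10)*((-3 - 4*0) + 2) = -70*((-3 + 0) + 2) = -70*(-3 + 2) = -70*(-1) = 70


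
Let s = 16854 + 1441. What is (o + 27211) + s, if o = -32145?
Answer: 13361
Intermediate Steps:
s = 18295
(o + 27211) + s = (-32145 + 27211) + 18295 = -4934 + 18295 = 13361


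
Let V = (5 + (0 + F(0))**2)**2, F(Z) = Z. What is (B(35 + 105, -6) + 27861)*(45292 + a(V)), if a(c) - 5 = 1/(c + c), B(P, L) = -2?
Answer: 63096484009/50 ≈ 1.2619e+9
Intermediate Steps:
V = 25 (V = (5 + (0 + 0)**2)**2 = (5 + 0**2)**2 = (5 + 0)**2 = 5**2 = 25)
a(c) = 5 + 1/(2*c) (a(c) = 5 + 1/(c + c) = 5 + 1/(2*c))
(B(35 + 105, -6) + 27861)*(45292 + a(V)) = (-2 + 27861)*(45292 + (5 + (1/2)/25)) = 27859*(45292 + (5 + (1/2)*(1/25))) = 27859*(45292 + (5 + 1/50)) = 27859*(45292 + 251/50) = 27859*(2264851/50) = 63096484009/50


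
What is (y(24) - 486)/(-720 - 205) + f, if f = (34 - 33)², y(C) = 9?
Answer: 1402/925 ≈ 1.5157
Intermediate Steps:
f = 1 (f = 1² = 1)
(y(24) - 486)/(-720 - 205) + f = (9 - 486)/(-720 - 205) + 1 = -477/(-925) + 1 = -477*(-1/925) + 1 = 477/925 + 1 = 1402/925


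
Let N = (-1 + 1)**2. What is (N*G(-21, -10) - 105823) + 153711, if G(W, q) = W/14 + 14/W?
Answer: 47888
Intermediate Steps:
N = 0 (N = 0**2 = 0)
G(W, q) = 14/W + W/14 (G(W, q) = W*(1/14) + 14/W = W/14 + 14/W = 14/W + W/14)
(N*G(-21, -10) - 105823) + 153711 = (0*(14/(-21) + (1/14)*(-21)) - 105823) + 153711 = (0*(14*(-1/21) - 3/2) - 105823) + 153711 = (0*(-2/3 - 3/2) - 105823) + 153711 = (0*(-13/6) - 105823) + 153711 = (0 - 105823) + 153711 = -105823 + 153711 = 47888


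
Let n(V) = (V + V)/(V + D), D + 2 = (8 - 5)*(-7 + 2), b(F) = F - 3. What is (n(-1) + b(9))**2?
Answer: 3025/81 ≈ 37.346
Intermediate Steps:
b(F) = -3 + F
D = -17 (D = -2 + (8 - 5)*(-7 + 2) = -2 + 3*(-5) = -2 - 15 = -17)
n(V) = 2*V/(-17 + V) (n(V) = (V + V)/(V - 17) = (2*V)/(-17 + V) = 2*V/(-17 + V))
(n(-1) + b(9))**2 = (2*(-1)/(-17 - 1) + (-3 + 9))**2 = (2*(-1)/(-18) + 6)**2 = (2*(-1)*(-1/18) + 6)**2 = (1/9 + 6)**2 = (55/9)**2 = 3025/81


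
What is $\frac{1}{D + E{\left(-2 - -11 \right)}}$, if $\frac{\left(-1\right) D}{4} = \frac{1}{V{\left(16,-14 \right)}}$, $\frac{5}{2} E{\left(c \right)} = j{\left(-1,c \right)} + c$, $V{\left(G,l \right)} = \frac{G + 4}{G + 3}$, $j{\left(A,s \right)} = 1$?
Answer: $5$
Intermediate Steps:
$V{\left(G,l \right)} = \frac{4 + G}{3 + G}$
$E{\left(c \right)} = \frac{2}{5} + \frac{2 c}{5}$ ($E{\left(c \right)} = \frac{2 \left(1 + c\right)}{5} = \frac{2}{5} + \frac{2 c}{5}$)
$D = - \frac{19}{5}$ ($D = - \frac{4}{\frac{1}{3 + 16} \left(4 + 16\right)} = - \frac{4}{\frac{1}{19} \cdot 20} = - \frac{4}{\frac{20}{19}} = \left(-4\right) \frac{19}{20} = - \frac{19}{5} \approx -3.8$)
$\frac{1}{D + E{\left(-2 - -11 \right)}} = \frac{1}{- \frac{19}{5} + \left(\frac{2}{5} + \frac{2 \left(-2 - -11\right)}{5}\right)} = \frac{1}{- \frac{19}{5} + \left(\frac{2}{5} + \frac{2 \left(-2 + 11\right)}{5}\right)} = \frac{1}{- \frac{19}{5} + \left(\frac{2}{5} + \frac{2}{5} \cdot 9\right)} = \frac{1}{- \frac{19}{5} + \left(\frac{2}{5} + \frac{18}{5}\right)} = \frac{1}{- \frac{19}{5} + 4} = \frac{1}{\frac{1}{5}} = 5$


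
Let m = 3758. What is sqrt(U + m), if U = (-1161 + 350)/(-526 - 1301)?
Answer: sqrt(1393935431)/609 ≈ 61.306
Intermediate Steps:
U = 811/1827 (U = -811/(-1827) = -811*(-1/1827) = 811/1827 ≈ 0.44390)
sqrt(U + m) = sqrt(811/1827 + 3758) = sqrt(6866677/1827) = sqrt(1393935431)/609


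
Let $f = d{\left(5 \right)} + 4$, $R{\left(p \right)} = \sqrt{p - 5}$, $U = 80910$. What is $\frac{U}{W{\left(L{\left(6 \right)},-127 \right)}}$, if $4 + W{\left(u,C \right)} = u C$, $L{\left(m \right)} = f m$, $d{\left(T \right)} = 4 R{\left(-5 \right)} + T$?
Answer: $- \frac{138801105}{34997521} + \frac{61653420 i \sqrt{10}}{34997521} \approx -3.966 + 5.5708 i$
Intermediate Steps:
$R{\left(p \right)} = \sqrt{-5 + p}$
$d{\left(T \right)} = T + 4 i \sqrt{10}$ ($d{\left(T \right)} = 4 \sqrt{-5 - 5} + T = 4 \sqrt{-10} + T = 4 i \sqrt{10} + T = T + 4 i \sqrt{10}$)
$f = 9 + 4 i \sqrt{10}$ ($f = \left(5 + 4 i \sqrt{10}\right) + 4 = 9 + 4 i \sqrt{10} \approx 9.0 + 12.649 i$)
$L{\left(m \right)} = m \left(9 + 4 i \sqrt{10}\right)$ ($L{\left(m \right)} = \left(9 + 4 i \sqrt{10}\right) m = m \left(9 + 4 i \sqrt{10}\right)$)
$W{\left(u,C \right)} = -4 + C u$ ($W{\left(u,C \right)} = -4 + u C = -4 + C u$)
$\frac{U}{W{\left(L{\left(6 \right)},-127 \right)}} = \frac{80910}{-4 - 127 \cdot 6 \left(9 + 4 i \sqrt{10}\right)} = \frac{80910}{-4 - 127 \left(54 + 24 i \sqrt{10}\right)} = \frac{80910}{-4 - \left(6858 + 3048 i \sqrt{10}\right)} = \frac{80910}{-6862 - 3048 i \sqrt{10}}$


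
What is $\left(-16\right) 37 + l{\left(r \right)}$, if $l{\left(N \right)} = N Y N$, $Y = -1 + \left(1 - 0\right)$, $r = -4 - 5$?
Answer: $-592$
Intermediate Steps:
$r = -9$ ($r = -4 - 5 = -9$)
$Y = 0$ ($Y = -1 + \left(1 + 0\right) = -1 + 1 = 0$)
$l{\left(N \right)} = 0$ ($l{\left(N \right)} = N 0 N = 0 N = 0$)
$\left(-16\right) 37 + l{\left(r \right)} = \left(-16\right) 37 + 0 = -592 + 0 = -592$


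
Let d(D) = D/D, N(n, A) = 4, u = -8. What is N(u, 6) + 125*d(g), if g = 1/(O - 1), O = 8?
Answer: 129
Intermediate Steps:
g = 1/7 (g = 1/(8 - 1) = 1/7 ≈ 0.14286)
d(D) = 1
N(u, 6) + 125*d(g) = 4 + 125*1 = 4 + 125 = 129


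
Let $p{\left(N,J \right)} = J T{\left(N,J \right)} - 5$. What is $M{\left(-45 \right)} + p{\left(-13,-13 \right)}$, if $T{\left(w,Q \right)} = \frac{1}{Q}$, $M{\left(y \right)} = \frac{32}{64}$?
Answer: $- \frac{7}{2} \approx -3.5$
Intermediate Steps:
$M{\left(y \right)} = \frac{1}{2}$ ($M{\left(y \right)} = 32 \cdot \frac{1}{64} = \frac{1}{2}$)
$p{\left(N,J \right)} = -4$ ($p{\left(N,J \right)} = \frac{J}{J} - 5 = 1 - 5 = -4$)
$M{\left(-45 \right)} + p{\left(-13,-13 \right)} = \frac{1}{2} - 4 = - \frac{7}{2}$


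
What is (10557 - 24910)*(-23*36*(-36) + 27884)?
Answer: -828053276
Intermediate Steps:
(10557 - 24910)*(-23*36*(-36) + 27884) = -14353*(-828*(-36) + 27884) = -14353*(29808 + 27884) = -14353*57692 = -828053276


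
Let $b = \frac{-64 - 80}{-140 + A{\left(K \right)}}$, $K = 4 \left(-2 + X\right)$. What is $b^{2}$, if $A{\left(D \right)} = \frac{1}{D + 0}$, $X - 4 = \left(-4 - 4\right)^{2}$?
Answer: $\frac{1445216256}{1365967681} \approx 1.058$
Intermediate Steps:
$X = 68$ ($X = 4 + \left(-4 - 4\right)^{2} = 4 + \left(-8\right)^{2} = 4 + 64 = 68$)
$K = 264$ ($K = 4 \left(-2 + 68\right) = 4 \cdot 66 = 264$)
$A{\left(D \right)} = \frac{1}{D}$
$b = \frac{38016}{36959}$ ($b = \frac{-64 - 80}{-140 + \frac{1}{264}} = - \frac{144}{-140 + \frac{1}{264}} = - \frac{144}{- \frac{36959}{264}} = \left(-144\right) \left(- \frac{264}{36959}\right) = \frac{38016}{36959} \approx 1.0286$)
$b^{2} = \left(\frac{38016}{36959}\right)^{2} = \frac{1445216256}{1365967681}$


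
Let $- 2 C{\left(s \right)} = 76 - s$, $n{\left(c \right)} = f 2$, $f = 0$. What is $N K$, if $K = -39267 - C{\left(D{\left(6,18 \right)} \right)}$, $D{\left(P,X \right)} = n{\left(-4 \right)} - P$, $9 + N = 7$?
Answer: $78452$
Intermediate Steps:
$N = -2$ ($N = -9 + 7 = -2$)
$n{\left(c \right)} = 0$ ($n{\left(c \right)} = 0 \cdot 2 = 0$)
$D{\left(P,X \right)} = - P$ ($D{\left(P,X \right)} = 0 - P = - P$)
$C{\left(s \right)} = -38 + \frac{s}{2}$ ($C{\left(s \right)} = - \frac{76 - s}{2} = -38 + \frac{s}{2}$)
$K = -39226$ ($K = -39267 - \left(-38 + \frac{\left(-1\right) 6}{2}\right) = -39267 - \left(-38 + \frac{1}{2} \left(-6\right)\right) = -39267 - \left(-38 - 3\right) = -39267 - -41 = -39267 + 41 = -39226$)
$N K = \left(-2\right) \left(-39226\right) = 78452$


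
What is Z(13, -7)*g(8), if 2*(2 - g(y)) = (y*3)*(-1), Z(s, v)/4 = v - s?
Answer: -1120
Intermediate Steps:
Z(s, v) = -4*s + 4*v (Z(s, v) = 4*(v - s) = -4*s + 4*v)
g(y) = 2 + 3*y/2 (g(y) = 2 - y*3*(-1)/2 = 2 - 3*y*(-1)/2 = 2 - (-3)*y/2 = 2 + 3*y/2)
Z(13, -7)*g(8) = (-4*13 + 4*(-7))*(2 + (3/2)*8) = (-52 - 28)*(2 + 12) = -80*14 = -1120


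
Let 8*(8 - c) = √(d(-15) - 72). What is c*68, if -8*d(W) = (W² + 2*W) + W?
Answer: 544 - 51*I*√42/4 ≈ 544.0 - 82.629*I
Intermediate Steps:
d(W) = -3*W/8 - W²/8 (d(W) = -((W² + 2*W) + W)/8 = -(W² + 3*W)/8 = -3*W/8 - W²/8)
c = 8 - 3*I*√42/16 (c = 8 - √(-⅛*(-15)*(3 - 15) - 72)/8 = 8 - √(-⅛*(-15)*(-12) - 72)/8 = 8 - √(-45/2 - 72)/8 = 8 - 3*I*√42/16 ≈ 8.0 - 1.2151*I)
c*68 = (8 - 3*I*√42/16)*68 = 544 - 51*I*√42/4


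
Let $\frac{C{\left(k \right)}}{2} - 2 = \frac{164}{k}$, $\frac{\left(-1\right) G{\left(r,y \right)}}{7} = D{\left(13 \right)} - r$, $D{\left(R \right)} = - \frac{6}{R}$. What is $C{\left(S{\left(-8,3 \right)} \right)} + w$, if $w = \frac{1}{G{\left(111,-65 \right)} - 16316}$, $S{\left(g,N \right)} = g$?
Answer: $- \frac{7472718}{201965} \approx -37.0$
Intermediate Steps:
$G{\left(r,y \right)} = \frac{42}{13} + 7 r$ ($G{\left(r,y \right)} = - 7 \left(- \frac{6}{13} - r\right) = \frac{42}{13} + 7 r$)
$w = - \frac{13}{201965}$ ($w = \frac{1}{\left(\frac{42}{13} + 7 \cdot 111\right) - 16316} = \frac{1}{\left(\frac{42}{13} + 777\right) - 16316} = \frac{1}{\frac{10143}{13} - 16316} = \frac{1}{- \frac{201965}{13}} = - \frac{13}{201965} \approx -6.4368 \cdot 10^{-5}$)
$C{\left(k \right)} = 4 + \frac{328}{k}$ ($C{\left(k \right)} = 4 + 2 \frac{164}{k} = 4 + \frac{328}{k}$)
$C{\left(S{\left(-8,3 \right)} \right)} + w = \left(4 + \frac{328}{-8}\right) - \frac{13}{201965} = \left(4 + 328 \left(- \frac{1}{8}\right)\right) - \frac{13}{201965} = \left(4 - 41\right) - \frac{13}{201965} = -37 - \frac{13}{201965} = - \frac{7472718}{201965}$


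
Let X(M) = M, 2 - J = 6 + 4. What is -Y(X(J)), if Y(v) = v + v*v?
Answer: -56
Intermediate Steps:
J = -8 (J = 2 - (6 + 4) = 2 - 1*10 = 2 - 10 = -8)
Y(v) = v + v²
-Y(X(J)) = -(-8)*(1 - 8) = -(-8)*(-7) = -1*56 = -56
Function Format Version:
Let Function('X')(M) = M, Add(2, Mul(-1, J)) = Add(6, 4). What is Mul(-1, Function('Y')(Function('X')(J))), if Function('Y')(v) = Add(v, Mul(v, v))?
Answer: -56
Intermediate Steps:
J = -8 (J = Add(2, Mul(-1, Add(6, 4))) = Add(2, Mul(-1, 10)) = Add(2, -10) = -8)
Function('Y')(v) = Add(v, Pow(v, 2))
Mul(-1, Function('Y')(Function('X')(J))) = Mul(-1, Mul(-8, Add(1, -8))) = Mul(-1, Mul(-8, -7)) = Mul(-1, 56) = -56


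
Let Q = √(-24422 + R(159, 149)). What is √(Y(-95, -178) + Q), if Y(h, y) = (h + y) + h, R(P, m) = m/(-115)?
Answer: √(-4866800 + 115*I*√322998085)/115 ≈ 3.988 + 19.593*I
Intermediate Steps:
R(P, m) = -m/115 (R(P, m) = m*(-1/115) = -m/115)
Q = I*√322998085/115 (Q = √(-24422 - 1/115*149) = √(-24422 - 149/115) = √(-2808679/115) = I*√322998085/115 ≈ 156.28*I)
Y(h, y) = y + 2*h
√(Y(-95, -178) + Q) = √((-178 + 2*(-95)) + I*√322998085/115) = √((-178 - 190) + I*√322998085/115) = √(-368 + I*√322998085/115)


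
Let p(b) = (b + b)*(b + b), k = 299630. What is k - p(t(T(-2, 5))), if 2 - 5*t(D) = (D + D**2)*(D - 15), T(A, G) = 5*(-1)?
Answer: 6844334/25 ≈ 2.7377e+5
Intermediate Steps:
T(A, G) = -5
t(D) = 2/5 - (-15 + D)*(D + D**2)/5 (t(D) = 2/5 - (D + D**2)*(D - 15)/5 = 2/5 - (D + D**2)*(-15 + D)/5 = 2/5 - (-15 + D)*(D + D**2)/5)
p(b) = 4*b**2 (p(b) = (2*b)*(2*b) = 4*b**2)
k - p(t(T(-2, 5))) = 299630 - 4*(2/5 + 3*(-5) - 1/5*(-5)**3 + (14/5)*(-5)**2)**2 = 299630 - 4*(2/5 - 15 - 1/5*(-125) + (14/5)*25)**2 = 299630 - 4*(2/5 - 15 + 25 + 70)**2 = 299630 - 4*(402/5)**2 = 299630 - 4*161604/25 = 299630 - 1*646416/25 = 299630 - 646416/25 = 6844334/25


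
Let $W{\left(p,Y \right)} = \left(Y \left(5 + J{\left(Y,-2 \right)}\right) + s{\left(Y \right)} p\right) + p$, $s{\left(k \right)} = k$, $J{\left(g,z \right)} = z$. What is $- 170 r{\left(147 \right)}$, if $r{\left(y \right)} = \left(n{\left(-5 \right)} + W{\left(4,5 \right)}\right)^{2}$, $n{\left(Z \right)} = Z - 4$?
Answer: $-153000$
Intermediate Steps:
$n{\left(Z \right)} = -4 + Z$
$W{\left(p,Y \right)} = p + 3 Y + Y p$ ($W{\left(p,Y \right)} = \left(Y \left(5 - 2\right) + Y p\right) + p = \left(Y 3 + Y p\right) + p = \left(3 Y + Y p\right) + p = p + 3 Y + Y p$)
$r{\left(y \right)} = 900$ ($r{\left(y \right)} = \left(\left(-4 - 5\right) + \left(4 + 3 \cdot 5 + 5 \cdot 4\right)\right)^{2} = \left(-9 + \left(4 + 15 + 20\right)\right)^{2} = \left(-9 + 39\right)^{2} = 30^{2} = 900$)
$- 170 r{\left(147 \right)} = \left(-170\right) 900 = -153000$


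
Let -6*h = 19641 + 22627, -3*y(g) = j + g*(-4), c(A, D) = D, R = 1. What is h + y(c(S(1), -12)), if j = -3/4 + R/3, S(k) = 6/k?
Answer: -254179/36 ≈ -7060.5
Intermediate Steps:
j = -5/12 (j = -3/4 + 1/3 = -3*¼ + 1*(⅓) = -¾ + ⅓ = -5/12 ≈ -0.41667)
y(g) = 5/36 + 4*g/3 (y(g) = -(-5/12 + g*(-4))/3 = -(-5/12 - 4*g)/3 = 5/36 + 4*g/3)
h = -21134/3 (h = -(19641 + 22627)/6 = -⅙*42268 = -21134/3 ≈ -7044.7)
h + y(c(S(1), -12)) = -21134/3 + (5/36 + (4/3)*(-12)) = -21134/3 + (5/36 - 16) = -21134/3 - 571/36 = -254179/36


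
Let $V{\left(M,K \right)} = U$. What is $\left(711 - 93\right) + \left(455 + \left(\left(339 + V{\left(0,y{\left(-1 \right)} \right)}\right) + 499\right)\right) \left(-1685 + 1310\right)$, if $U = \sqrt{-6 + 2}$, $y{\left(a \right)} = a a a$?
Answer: $-484257 - 750 i \approx -4.8426 \cdot 10^{5} - 750.0 i$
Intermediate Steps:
$y{\left(a \right)} = a^{3}$ ($y{\left(a \right)} = a^{2} a = a^{3}$)
$U = 2 i$ ($U = \sqrt{-4} = 2 i \approx 2.0 i$)
$V{\left(M,K \right)} = 2 i$
$\left(711 - 93\right) + \left(455 + \left(\left(339 + V{\left(0,y{\left(-1 \right)} \right)}\right) + 499\right)\right) \left(-1685 + 1310\right) = \left(711 - 93\right) + \left(455 + \left(\left(339 + 2 i\right) + 499\right)\right) \left(-1685 + 1310\right) = 618 + \left(455 + \left(838 + 2 i\right)\right) \left(-375\right) = 618 + \left(1293 + 2 i\right) \left(-375\right) = 618 - \left(484875 + 750 i\right) = -484257 - 750 i$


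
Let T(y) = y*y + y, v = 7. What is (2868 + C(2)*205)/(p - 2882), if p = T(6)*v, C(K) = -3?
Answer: -2253/2588 ≈ -0.87056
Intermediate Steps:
T(y) = y + y² (T(y) = y² + y = y + y²)
p = 294 (p = (6*(1 + 6))*7 = (6*7)*7 = 42*7 = 294)
(2868 + C(2)*205)/(p - 2882) = (2868 - 3*205)/(294 - 2882) = (2868 - 615)/(-2588) = 2253*(-1/2588) = -2253/2588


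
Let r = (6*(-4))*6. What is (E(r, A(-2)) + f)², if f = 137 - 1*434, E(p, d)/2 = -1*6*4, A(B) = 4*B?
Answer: 119025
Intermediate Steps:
r = -144 (r = -24*6 = -144)
E(p, d) = -48 (E(p, d) = 2*(-1*6*4) = 2*(-6*4) = 2*(-24) = -48)
f = -297 (f = 137 - 434 = -297)
(E(r, A(-2)) + f)² = (-48 - 297)² = (-345)² = 119025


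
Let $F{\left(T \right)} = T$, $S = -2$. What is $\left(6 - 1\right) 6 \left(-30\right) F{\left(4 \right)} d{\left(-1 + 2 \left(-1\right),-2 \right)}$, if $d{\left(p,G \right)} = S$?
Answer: $7200$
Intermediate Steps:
$d{\left(p,G \right)} = -2$
$\left(6 - 1\right) 6 \left(-30\right) F{\left(4 \right)} d{\left(-1 + 2 \left(-1\right),-2 \right)} = \left(6 - 1\right) 6 \left(-30\right) 4 \left(-2\right) = 5 \cdot 6 \left(-30\right) \left(-8\right) = 30 \left(-30\right) \left(-8\right) = \left(-900\right) \left(-8\right) = 7200$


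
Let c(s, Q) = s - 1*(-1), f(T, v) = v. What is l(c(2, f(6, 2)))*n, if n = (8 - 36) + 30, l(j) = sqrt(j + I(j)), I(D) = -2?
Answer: 2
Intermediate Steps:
c(s, Q) = 1 + s (c(s, Q) = s + 1 = 1 + s)
l(j) = sqrt(-2 + j) (l(j) = sqrt(j - 2) = sqrt(-2 + j))
n = 2 (n = -28 + 30 = 2)
l(c(2, f(6, 2)))*n = sqrt(-2 + (1 + 2))*2 = sqrt(-2 + 3)*2 = sqrt(1)*2 = 1*2 = 2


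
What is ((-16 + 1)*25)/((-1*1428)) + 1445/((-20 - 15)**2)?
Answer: 24027/16660 ≈ 1.4422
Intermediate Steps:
((-16 + 1)*25)/((-1*1428)) + 1445/((-20 - 15)**2) = -15*25/(-1428) + 1445/((-35)**2) = -375*(-1/1428) + 1445/1225 = 125/476 + 1445*(1/1225) = 125/476 + 289/245 = 24027/16660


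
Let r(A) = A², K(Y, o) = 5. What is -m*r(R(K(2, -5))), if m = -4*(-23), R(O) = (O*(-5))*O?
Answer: -1437500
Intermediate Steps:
R(O) = -5*O² (R(O) = (-5*O)*O = -5*O²)
m = 92
-m*r(R(K(2, -5))) = -92*(-5*5²)² = -92*(-5*25)² = -92*(-125)² = -92*15625 = -1*1437500 = -1437500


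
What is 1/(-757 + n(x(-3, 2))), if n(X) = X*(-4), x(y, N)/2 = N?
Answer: -1/773 ≈ -0.0012937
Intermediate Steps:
x(y, N) = 2*N
n(X) = -4*X
1/(-757 + n(x(-3, 2))) = 1/(-757 - 8*2) = 1/(-757 - 4*4) = 1/(-757 - 16) = 1/(-773) = -1/773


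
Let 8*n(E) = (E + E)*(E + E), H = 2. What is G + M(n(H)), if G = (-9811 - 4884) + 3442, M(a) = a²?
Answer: -11249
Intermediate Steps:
n(E) = E²/2 (n(E) = ((E + E)*(E + E))/8 = ((2*E)*(2*E))/8 = (4*E²)/8 = E²/2)
G = -11253 (G = -14695 + 3442 = -11253)
G + M(n(H)) = -11253 + ((½)*2²)² = -11253 + ((½)*4)² = -11253 + 2² = -11253 + 4 = -11249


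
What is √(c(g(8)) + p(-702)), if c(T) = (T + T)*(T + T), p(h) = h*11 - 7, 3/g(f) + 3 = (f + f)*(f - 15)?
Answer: I*√102215989/115 ≈ 87.915*I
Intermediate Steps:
g(f) = 3/(-3 + 2*f*(-15 + f)) (g(f) = 3/(-3 + (f + f)*(f - 15)) = 3/(-3 + (2*f)*(-15 + f)) = 3/(-3 + 2*f*(-15 + f)))
p(h) = -7 + 11*h (p(h) = 11*h - 7 = -7 + 11*h)
c(T) = 4*T² (c(T) = (2*T)*(2*T) = 4*T²)
√(c(g(8)) + p(-702)) = √(4*(3/(-3 - 30*8 + 2*8²))² + (-7 + 11*(-702))) = √(4*(3/(-3 - 240 + 2*64))² + (-7 - 7722)) = √(4*(3/(-3 - 240 + 128))² - 7729) = √(4*(3/(-115))² - 7729) = √(4*(3*(-1/115))² - 7729) = √(4*(-3/115)² - 7729) = √(4*(9/13225) - 7729) = √(36/13225 - 7729) = √(-102215989/13225) = I*√102215989/115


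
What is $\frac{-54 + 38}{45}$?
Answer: $- \frac{16}{45} \approx -0.35556$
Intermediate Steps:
$\frac{-54 + 38}{45} = \frac{1}{45} \left(-16\right) = - \frac{16}{45}$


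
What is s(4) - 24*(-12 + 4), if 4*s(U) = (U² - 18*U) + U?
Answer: 179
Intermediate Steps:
s(U) = -17*U/4 + U²/4 (s(U) = ((U² - 18*U) + U)/4 = (U² - 17*U)/4 = -17*U/4 + U²/4)
s(4) - 24*(-12 + 4) = (¼)*4*(-17 + 4) - 24*(-12 + 4) = (¼)*4*(-13) - 24*(-8) = -13 + 192 = 179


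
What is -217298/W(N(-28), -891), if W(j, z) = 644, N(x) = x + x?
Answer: -108649/322 ≈ -337.42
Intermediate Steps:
N(x) = 2*x
-217298/W(N(-28), -891) = -217298/644 = -217298*1/644 = -108649/322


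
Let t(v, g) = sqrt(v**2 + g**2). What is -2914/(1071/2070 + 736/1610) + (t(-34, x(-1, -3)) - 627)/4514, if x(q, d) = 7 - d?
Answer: -21178595323/7082466 + sqrt(314)/2257 ≈ -2990.3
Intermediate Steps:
t(v, g) = sqrt(g**2 + v**2)
-2914/(1071/2070 + 736/1610) + (t(-34, x(-1, -3)) - 627)/4514 = -2914/(1071/2070 + 736/1610) + (sqrt((7 - 1*(-3))**2 + (-34)**2) - 627)/4514 = -2914/(1071*(1/2070) + 736*(1/1610)) + (sqrt((7 + 3)**2 + 1156) - 627)*(1/4514) = -2914/(119/230 + 16/35) + (sqrt(10**2 + 1156) - 627)*(1/4514) = -2914/1569/1610 + (sqrt(100 + 1156) - 627)*(1/4514) = -2914*1610/1569 + (sqrt(1256) - 627)*(1/4514) = -4691540/1569 + (2*sqrt(314) - 627)*(1/4514) = -4691540/1569 + (-627 + 2*sqrt(314))*(1/4514) = -4691540/1569 + (-627/4514 + sqrt(314)/2257) = -21178595323/7082466 + sqrt(314)/2257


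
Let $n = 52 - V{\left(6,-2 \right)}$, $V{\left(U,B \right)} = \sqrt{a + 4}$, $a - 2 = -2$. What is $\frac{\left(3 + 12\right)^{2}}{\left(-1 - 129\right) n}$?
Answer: $- \frac{9}{260} \approx -0.034615$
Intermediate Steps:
$a = 0$ ($a = 2 - 2 = 0$)
$V{\left(U,B \right)} = 2$ ($V{\left(U,B \right)} = \sqrt{0 + 4} = \sqrt{4} = 2$)
$n = 50$ ($n = 52 - 2 = 50$)
$\frac{\left(3 + 12\right)^{2}}{\left(-1 - 129\right) n} = \frac{\left(3 + 12\right)^{2}}{\left(-1 - 129\right) 50} = \frac{15^{2}}{\left(-130\right) 50} = \frac{225}{-6500} = 225 \left(- \frac{1}{6500}\right) = - \frac{9}{260}$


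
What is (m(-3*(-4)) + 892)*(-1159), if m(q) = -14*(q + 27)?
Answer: -401014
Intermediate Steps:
m(q) = -378 - 14*q (m(q) = -14*(27 + q) = -378 - 14*q)
(m(-3*(-4)) + 892)*(-1159) = ((-378 - (-42)*(-4)) + 892)*(-1159) = ((-378 - 14*12) + 892)*(-1159) = ((-378 - 168) + 892)*(-1159) = (-546 + 892)*(-1159) = 346*(-1159) = -401014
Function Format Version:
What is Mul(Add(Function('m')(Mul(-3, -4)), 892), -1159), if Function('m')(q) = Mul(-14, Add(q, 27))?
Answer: -401014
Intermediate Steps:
Function('m')(q) = Add(-378, Mul(-14, q)) (Function('m')(q) = Mul(-14, Add(27, q)) = Add(-378, Mul(-14, q)))
Mul(Add(Function('m')(Mul(-3, -4)), 892), -1159) = Mul(Add(Add(-378, Mul(-14, Mul(-3, -4))), 892), -1159) = Mul(Add(Add(-378, Mul(-14, 12)), 892), -1159) = Mul(Add(Add(-378, -168), 892), -1159) = Mul(Add(-546, 892), -1159) = Mul(346, -1159) = -401014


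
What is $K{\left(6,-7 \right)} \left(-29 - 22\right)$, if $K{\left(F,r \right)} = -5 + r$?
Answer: $612$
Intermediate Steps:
$K{\left(6,-7 \right)} \left(-29 - 22\right) = \left(-5 - 7\right) \left(-29 - 22\right) = \left(-12\right) \left(-51\right) = 612$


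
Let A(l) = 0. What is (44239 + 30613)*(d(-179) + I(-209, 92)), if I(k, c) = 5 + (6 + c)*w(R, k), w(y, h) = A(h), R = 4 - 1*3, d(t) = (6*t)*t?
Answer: 14390371852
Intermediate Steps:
d(t) = 6*t²
R = 1 (R = 4 - 3 = 1)
w(y, h) = 0
I(k, c) = 5 (I(k, c) = 5 + (6 + c)*0 = 5 + 0 = 5)
(44239 + 30613)*(d(-179) + I(-209, 92)) = (44239 + 30613)*(6*(-179)² + 5) = 74852*(6*32041 + 5) = 74852*(192246 + 5) = 74852*192251 = 14390371852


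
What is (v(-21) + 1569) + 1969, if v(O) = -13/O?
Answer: 74311/21 ≈ 3538.6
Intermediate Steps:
(v(-21) + 1569) + 1969 = (-13/(-21) + 1569) + 1969 = (-13*(-1/21) + 1569) + 1969 = (13/21 + 1569) + 1969 = 32962/21 + 1969 = 74311/21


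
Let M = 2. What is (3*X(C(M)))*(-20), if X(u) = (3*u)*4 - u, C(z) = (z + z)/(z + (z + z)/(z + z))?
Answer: -880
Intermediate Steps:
C(z) = 2*z/(1 + z) (C(z) = (2*z)/(z + (2*z)/((2*z))) = (2*z)/(z + (2*z)*(1/(2*z))) = (2*z)/(z + 1) = (2*z)/(1 + z) = 2*z/(1 + z))
X(u) = 11*u (X(u) = 12*u - u = 11*u)
(3*X(C(M)))*(-20) = (3*(11*(2*2/(1 + 2))))*(-20) = (3*(11*(2*2/3)))*(-20) = (3*(11*(2*2*(⅓))))*(-20) = (3*(11*(4/3)))*(-20) = (3*(44/3))*(-20) = 44*(-20) = -880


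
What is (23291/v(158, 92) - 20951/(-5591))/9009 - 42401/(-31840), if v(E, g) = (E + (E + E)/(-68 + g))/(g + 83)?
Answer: 85033417494409/21390397572960 ≈ 3.9753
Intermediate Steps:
v(E, g) = (E + 2*E/(-68 + g))/(83 + g) (v(E, g) = (E + (2*E)/(-68 + g))/(83 + g) = (E + 2*E/(-68 + g))/(83 + g))
(23291/v(158, 92) - 20951/(-5591))/9009 - 42401/(-31840) = (23291/((158*(-66 + 92)/(-5644 + 92² + 15*92))) - 20951/(-5591))/9009 - 42401/(-31840) = (23291/((158*26/(-5644 + 8464 + 1380))) - 20951*(-1/5591))*(1/9009) - 42401*(-1/31840) = (23291/((158*26/4200)) + 20951/5591)*(1/9009) + 42401/31840 = (23291/((158*(1/4200)*26)) + 20951/5591)*(1/9009) + 42401/31840 = (23291/(1027/1050) + 20951/5591)*(1/9009) + 42401/31840 = (23291*(1050/1027) + 20951/5591)*(1/9009) + 42401/31840 = (24455550/1027 + 20951/5591)*(1/9009) + 42401/31840 = (136752496727/5741957)*(1/9009) + 42401/31840 = 1776006451/671808969 + 42401/31840 = 85033417494409/21390397572960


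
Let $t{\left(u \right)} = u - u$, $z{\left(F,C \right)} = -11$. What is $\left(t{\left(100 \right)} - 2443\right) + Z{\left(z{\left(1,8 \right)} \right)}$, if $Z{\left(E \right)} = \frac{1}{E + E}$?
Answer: $- \frac{53747}{22} \approx -2443.0$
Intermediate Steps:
$t{\left(u \right)} = 0$
$Z{\left(E \right)} = \frac{1}{2 E}$
$\left(t{\left(100 \right)} - 2443\right) + Z{\left(z{\left(1,8 \right)} \right)} = \left(0 - 2443\right) + \frac{1}{2 \left(-11\right)} = -2443 + \frac{1}{2} \left(- \frac{1}{11}\right) = -2443 - \frac{1}{22} = - \frac{53747}{22}$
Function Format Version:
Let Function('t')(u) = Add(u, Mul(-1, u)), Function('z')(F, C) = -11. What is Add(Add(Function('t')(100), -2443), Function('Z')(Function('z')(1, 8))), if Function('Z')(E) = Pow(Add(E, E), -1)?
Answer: Rational(-53747, 22) ≈ -2443.0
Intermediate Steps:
Function('t')(u) = 0
Function('Z')(E) = Mul(Rational(1, 2), Pow(E, -1)) (Function('Z')(E) = Pow(Mul(2, E), -1) = Mul(Rational(1, 2), Pow(E, -1)))
Add(Add(Function('t')(100), -2443), Function('Z')(Function('z')(1, 8))) = Add(Add(0, -2443), Mul(Rational(1, 2), Pow(-11, -1))) = Add(-2443, Mul(Rational(1, 2), Rational(-1, 11))) = Add(-2443, Rational(-1, 22)) = Rational(-53747, 22)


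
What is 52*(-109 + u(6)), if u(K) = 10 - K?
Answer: -5460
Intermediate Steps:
52*(-109 + u(6)) = 52*(-109 + (10 - 1*6)) = 52*(-109 + (10 - 6)) = 52*(-109 + 4) = 52*(-105) = -5460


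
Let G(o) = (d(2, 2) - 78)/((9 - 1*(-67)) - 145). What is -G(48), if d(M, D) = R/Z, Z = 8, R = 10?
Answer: -307/276 ≈ -1.1123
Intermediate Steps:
d(M, D) = 5/4 (d(M, D) = 10/8 = 10*(⅛) = 5/4)
G(o) = 307/276 (G(o) = (5/4 - 78)/((9 - 1*(-67)) - 145) = -307/(4*((9 + 67) - 145)) = -307/(4*(76 - 145)) = -307/4/(-69) = -307/4*(-1/69) = 307/276)
-G(48) = -1*307/276 = -307/276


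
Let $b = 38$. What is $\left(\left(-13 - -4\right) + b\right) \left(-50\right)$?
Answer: $-1450$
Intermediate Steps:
$\left(\left(-13 - -4\right) + b\right) \left(-50\right) = \left(\left(-13 - -4\right) + 38\right) \left(-50\right) = \left(\left(-13 + 4\right) + 38\right) \left(-50\right) = \left(-9 + 38\right) \left(-50\right) = 29 \left(-50\right) = -1450$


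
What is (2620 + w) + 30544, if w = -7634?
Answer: 25530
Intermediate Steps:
(2620 + w) + 30544 = (2620 - 7634) + 30544 = -5014 + 30544 = 25530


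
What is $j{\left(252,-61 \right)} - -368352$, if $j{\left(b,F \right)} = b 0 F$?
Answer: $368352$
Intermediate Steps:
$j{\left(b,F \right)} = 0$ ($j{\left(b,F \right)} = 0 F = 0$)
$j{\left(252,-61 \right)} - -368352 = 0 - -368352 = 0 + 368352 = 368352$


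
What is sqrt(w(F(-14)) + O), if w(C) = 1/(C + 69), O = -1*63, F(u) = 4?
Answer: 11*I*sqrt(2774)/73 ≈ 7.9364*I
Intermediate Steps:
O = -63
w(C) = 1/(69 + C)
sqrt(w(F(-14)) + O) = sqrt(1/(69 + 4) - 63) = sqrt(1/73 - 63) = sqrt(-4598/73) = 11*I*sqrt(2774)/73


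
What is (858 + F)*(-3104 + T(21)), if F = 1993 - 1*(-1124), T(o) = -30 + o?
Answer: -12374175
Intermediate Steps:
F = 3117 (F = 1993 + 1124 = 3117)
(858 + F)*(-3104 + T(21)) = (858 + 3117)*(-3104 + (-30 + 21)) = 3975*(-3104 - 9) = 3975*(-3113) = -12374175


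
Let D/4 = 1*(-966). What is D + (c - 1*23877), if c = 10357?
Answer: -17384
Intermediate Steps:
D = -3864 (D = 4*(1*(-966)) = 4*(-966) = -3864)
D + (c - 1*23877) = -3864 + (10357 - 1*23877) = -3864 + (10357 - 23877) = -3864 - 13520 = -17384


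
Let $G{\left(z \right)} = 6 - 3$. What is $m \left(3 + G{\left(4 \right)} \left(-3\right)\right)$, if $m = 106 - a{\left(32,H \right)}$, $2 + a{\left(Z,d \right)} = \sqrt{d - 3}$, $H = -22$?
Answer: $-648 + 30 i \approx -648.0 + 30.0 i$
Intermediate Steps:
$G{\left(z \right)} = 3$ ($G{\left(z \right)} = 6 - 3 = 3$)
$a{\left(Z,d \right)} = -2 + \sqrt{-3 + d}$ ($a{\left(Z,d \right)} = -2 + \sqrt{d - 3} = -2 + \sqrt{-3 + d}$)
$m = 108 - 5 i$ ($m = 106 - \left(-2 + \sqrt{-3 - 22}\right) = 106 - \left(-2 + \sqrt{-25}\right) = 106 - \left(-2 + 5 i\right) = 106 + \left(2 - 5 i\right) = 108 - 5 i \approx 108.0 - 5.0 i$)
$m \left(3 + G{\left(4 \right)} \left(-3\right)\right) = \left(108 - 5 i\right) \left(3 + 3 \left(-3\right)\right) = \left(108 - 5 i\right) \left(3 - 9\right) = \left(108 - 5 i\right) \left(-6\right) = -648 + 30 i$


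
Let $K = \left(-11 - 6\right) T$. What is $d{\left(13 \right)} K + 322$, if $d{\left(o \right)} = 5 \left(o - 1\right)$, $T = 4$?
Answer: $-3758$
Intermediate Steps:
$d{\left(o \right)} = -5 + 5 o$ ($d{\left(o \right)} = 5 \left(-1 + o\right) = -5 + 5 o$)
$K = -68$ ($K = \left(-11 - 6\right) 4 = \left(-17\right) 4 = -68$)
$d{\left(13 \right)} K + 322 = \left(-5 + 5 \cdot 13\right) \left(-68\right) + 322 = \left(-5 + 65\right) \left(-68\right) + 322 = 60 \left(-68\right) + 322 = -4080 + 322 = -3758$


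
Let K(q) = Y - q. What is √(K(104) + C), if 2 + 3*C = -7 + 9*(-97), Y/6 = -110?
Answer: 23*I*√2 ≈ 32.527*I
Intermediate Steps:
Y = -660 (Y = 6*(-110) = -660)
K(q) = -660 - q
C = -294 (C = -⅔ + (-7 + 9*(-97))/3 = -⅔ + (-7 - 873)/3 = -⅔ + (⅓)*(-880) = -⅔ - 880/3 = -294)
√(K(104) + C) = √((-660 - 1*104) - 294) = √((-660 - 104) - 294) = √(-764 - 294) = √(-1058) = 23*I*√2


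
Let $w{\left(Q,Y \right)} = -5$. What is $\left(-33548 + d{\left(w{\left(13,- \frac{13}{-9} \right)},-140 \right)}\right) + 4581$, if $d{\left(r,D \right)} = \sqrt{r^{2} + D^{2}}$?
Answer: $-28967 + 5 \sqrt{785} \approx -28827.0$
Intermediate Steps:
$d{\left(r,D \right)} = \sqrt{D^{2} + r^{2}}$
$\left(-33548 + d{\left(w{\left(13,- \frac{13}{-9} \right)},-140 \right)}\right) + 4581 = \left(-33548 + \sqrt{\left(-140\right)^{2} + \left(-5\right)^{2}}\right) + 4581 = \left(-33548 + \sqrt{19600 + 25}\right) + 4581 = \left(-33548 + \sqrt{19625}\right) + 4581 = \left(-33548 + 5 \sqrt{785}\right) + 4581 = -28967 + 5 \sqrt{785}$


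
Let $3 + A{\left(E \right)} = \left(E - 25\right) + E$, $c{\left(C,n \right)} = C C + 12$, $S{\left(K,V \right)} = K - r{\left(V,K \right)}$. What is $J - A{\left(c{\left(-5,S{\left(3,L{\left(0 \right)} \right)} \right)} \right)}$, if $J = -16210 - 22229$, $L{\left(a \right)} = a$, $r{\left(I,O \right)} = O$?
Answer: $-38485$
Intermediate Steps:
$J = -38439$ ($J = -16210 - 22229 = -38439$)
$S{\left(K,V \right)} = 0$ ($S{\left(K,V \right)} = K - K = 0$)
$c{\left(C,n \right)} = 12 + C^{2}$ ($c{\left(C,n \right)} = C^{2} + 12 = 12 + C^{2}$)
$A{\left(E \right)} = -28 + 2 E$ ($A{\left(E \right)} = -3 + \left(\left(E - 25\right) + E\right) = -3 + \left(\left(-25 + E\right) + E\right) = -3 + \left(-25 + 2 E\right) = -28 + 2 E$)
$J - A{\left(c{\left(-5,S{\left(3,L{\left(0 \right)} \right)} \right)} \right)} = -38439 - \left(-28 + 2 \left(12 + \left(-5\right)^{2}\right)\right) = -38439 - \left(-28 + 2 \left(12 + 25\right)\right) = -38439 - \left(-28 + 2 \cdot 37\right) = -38439 - \left(-28 + 74\right) = -38439 - 46 = -38485$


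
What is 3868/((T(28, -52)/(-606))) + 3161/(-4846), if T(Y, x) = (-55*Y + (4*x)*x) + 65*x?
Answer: -1422212503/3571502 ≈ -398.21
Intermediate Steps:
T(Y, x) = -55*Y + 4*x**2 + 65*x (T(Y, x) = (-55*Y + 4*x**2) + 65*x = -55*Y + 4*x**2 + 65*x)
3868/((T(28, -52)/(-606))) + 3161/(-4846) = 3868/(((-55*28 + 4*(-52)**2 + 65*(-52))/(-606))) + 3161/(-4846) = 3868/(((-1540 + 4*2704 - 3380)*(-1/606))) + 3161*(-1/4846) = 3868/(((-1540 + 10816 - 3380)*(-1/606))) - 3161/4846 = 3868/((5896*(-1/606))) - 3161/4846 = 3868/(-2948/303) - 3161/4846 = 3868*(-303/2948) - 3161/4846 = -293001/737 - 3161/4846 = -1422212503/3571502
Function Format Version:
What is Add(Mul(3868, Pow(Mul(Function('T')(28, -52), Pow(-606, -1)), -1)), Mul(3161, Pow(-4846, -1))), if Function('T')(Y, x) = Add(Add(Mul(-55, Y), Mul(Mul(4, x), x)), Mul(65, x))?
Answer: Rational(-1422212503, 3571502) ≈ -398.21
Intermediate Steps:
Function('T')(Y, x) = Add(Mul(-55, Y), Mul(4, Pow(x, 2)), Mul(65, x)) (Function('T')(Y, x) = Add(Add(Mul(-55, Y), Mul(4, Pow(x, 2))), Mul(65, x)) = Add(Mul(-55, Y), Mul(4, Pow(x, 2)), Mul(65, x)))
Add(Mul(3868, Pow(Mul(Function('T')(28, -52), Pow(-606, -1)), -1)), Mul(3161, Pow(-4846, -1))) = Add(Mul(3868, Pow(Mul(Add(Mul(-55, 28), Mul(4, Pow(-52, 2)), Mul(65, -52)), Pow(-606, -1)), -1)), Mul(3161, Pow(-4846, -1))) = Add(Mul(3868, Pow(Mul(Add(-1540, Mul(4, 2704), -3380), Rational(-1, 606)), -1)), Mul(3161, Rational(-1, 4846))) = Add(Mul(3868, Pow(Mul(Add(-1540, 10816, -3380), Rational(-1, 606)), -1)), Rational(-3161, 4846)) = Add(Mul(3868, Pow(Mul(5896, Rational(-1, 606)), -1)), Rational(-3161, 4846)) = Add(Mul(3868, Pow(Rational(-2948, 303), -1)), Rational(-3161, 4846)) = Add(Mul(3868, Rational(-303, 2948)), Rational(-3161, 4846)) = Add(Rational(-293001, 737), Rational(-3161, 4846)) = Rational(-1422212503, 3571502)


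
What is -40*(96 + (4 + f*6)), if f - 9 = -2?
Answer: -5680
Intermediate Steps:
f = 7 (f = 9 - 2 = 7)
-40*(96 + (4 + f*6)) = -40*(96 + (4 + 7*6)) = -40*(96 + (4 + 42)) = -40*(96 + 46) = -40*142 = -5680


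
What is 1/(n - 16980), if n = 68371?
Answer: 1/51391 ≈ 1.9459e-5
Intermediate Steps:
1/(n - 16980) = 1/(68371 - 16980) = 1/51391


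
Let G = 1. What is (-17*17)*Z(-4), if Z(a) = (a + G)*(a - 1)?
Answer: -4335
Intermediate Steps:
Z(a) = (1 + a)*(-1 + a) (Z(a) = (a + 1)*(a - 1) = (1 + a)*(-1 + a))
(-17*17)*Z(-4) = (-17*17)*(-1 + (-4)²) = -289*(-1 + 16) = -289*15 = -4335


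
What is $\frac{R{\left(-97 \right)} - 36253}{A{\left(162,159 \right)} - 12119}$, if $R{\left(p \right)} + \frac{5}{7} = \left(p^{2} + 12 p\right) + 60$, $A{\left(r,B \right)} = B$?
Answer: $\frac{195641}{83720} \approx 2.3368$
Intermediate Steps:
$R{\left(p \right)} = \frac{415}{7} + p^{2} + 12 p$ ($R{\left(p \right)} = - \frac{5}{7} + \left(\left(p^{2} + 12 p\right) + 60\right) = - \frac{5}{7} + \left(60 + p^{2} + 12 p\right) = \frac{415}{7} + p^{2} + 12 p$)
$\frac{R{\left(-97 \right)} - 36253}{A{\left(162,159 \right)} - 12119} = \frac{\left(\frac{415}{7} + \left(-97\right)^{2} + 12 \left(-97\right)\right) - 36253}{159 - 12119} = \frac{\left(\frac{415}{7} + 9409 - 1164\right) - 36253}{-11960} = \left(\frac{58130}{7} - 36253\right) \left(- \frac{1}{11960}\right) = \left(- \frac{195641}{7}\right) \left(- \frac{1}{11960}\right) = \frac{195641}{83720}$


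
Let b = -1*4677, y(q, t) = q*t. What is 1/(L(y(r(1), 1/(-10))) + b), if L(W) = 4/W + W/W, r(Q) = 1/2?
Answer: -1/4756 ≈ -0.00021026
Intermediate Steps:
r(Q) = ½
L(W) = 1 + 4/W (L(W) = 4/W + 1 = 1 + 4/W)
b = -4677
1/(L(y(r(1), 1/(-10))) + b) = 1/((4 + (½)/(-10))/(((½)/(-10))) - 4677) = 1/((4 + (½)*(-⅒))/(((½)*(-⅒))) - 4677) = 1/((4 - 1/20)/(-1/20) - 4677) = 1/(-20*79/20 - 4677) = 1/(-79 - 4677) = 1/(-4756) = -1/4756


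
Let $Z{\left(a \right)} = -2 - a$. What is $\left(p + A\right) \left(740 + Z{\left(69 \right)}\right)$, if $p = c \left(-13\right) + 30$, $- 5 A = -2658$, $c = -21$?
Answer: $\frac{2791737}{5} \approx 5.5835 \cdot 10^{5}$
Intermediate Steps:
$A = \frac{2658}{5}$ ($A = \left(- \frac{1}{5}\right) \left(-2658\right) = \frac{2658}{5} \approx 531.6$)
$p = 303$ ($p = \left(-21\right) \left(-13\right) + 30 = 273 + 30 = 303$)
$\left(p + A\right) \left(740 + Z{\left(69 \right)}\right) = \left(303 + \frac{2658}{5}\right) \left(740 - 71\right) = \frac{4173 \left(740 - 71\right)}{5} = \frac{4173}{5} \cdot 669 = \frac{2791737}{5}$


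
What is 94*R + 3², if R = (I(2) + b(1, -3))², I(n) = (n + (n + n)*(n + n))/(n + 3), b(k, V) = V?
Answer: 1071/25 ≈ 42.840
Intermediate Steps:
I(n) = (n + 4*n²)/(3 + n) (I(n) = (n + (2*n)*(2*n))/(3 + n) = (n + 4*n²)/(3 + n))
R = 9/25 (R = (2*(1 + 4*2)/(3 + 2) - 3)² = (2*(1 + 8)/5 - 3)² = (2*(⅕)*9 - 3)² = (18/5 - 3)² = (⅗)² = 9/25 ≈ 0.36000)
94*R + 3² = 94*(9/25) + 3² = 846/25 + 9 = 1071/25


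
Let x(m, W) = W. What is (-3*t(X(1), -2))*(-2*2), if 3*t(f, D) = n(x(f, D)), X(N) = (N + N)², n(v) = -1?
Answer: -4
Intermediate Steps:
X(N) = 4*N² (X(N) = (2*N)² = 4*N²)
t(f, D) = -⅓ (t(f, D) = (⅓)*(-1) = -⅓)
(-3*t(X(1), -2))*(-2*2) = (-3*(-⅓))*(-2*2) = 1*(-4) = -4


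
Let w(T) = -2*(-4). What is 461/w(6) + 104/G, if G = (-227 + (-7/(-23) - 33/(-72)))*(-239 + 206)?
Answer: 633434781/10989704 ≈ 57.639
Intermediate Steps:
w(T) = 8
G = 1373713/184 (G = (-227 + (-7*(-1/23) - 33*(-1/72)))*(-33) = (-227 + (7/23 + 11/24))*(-33) = (-227 + 421/552)*(-33) = -124883/552*(-33) = 1373713/184 ≈ 7465.8)
461/w(6) + 104/G = 461/8 + 104/(1373713/184) = 461*(⅛) + 104*(184/1373713) = 461/8 + 19136/1373713 = 633434781/10989704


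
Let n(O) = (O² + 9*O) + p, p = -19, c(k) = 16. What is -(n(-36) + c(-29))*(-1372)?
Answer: 1329468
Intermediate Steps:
n(O) = -19 + O² + 9*O (n(O) = (O² + 9*O) - 19 = -19 + O² + 9*O)
-(n(-36) + c(-29))*(-1372) = -((-19 + (-36)² + 9*(-36)) + 16)*(-1372) = -((-19 + 1296 - 324) + 16)*(-1372) = -(953 + 16)*(-1372) = -969*(-1372) = -1*(-1329468) = 1329468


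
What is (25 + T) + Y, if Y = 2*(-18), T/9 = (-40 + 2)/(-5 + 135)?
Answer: -886/65 ≈ -13.631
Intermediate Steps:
T = -171/65 (T = 9*((-40 + 2)/(-5 + 135)) = 9*(-38/130) = 9*(-38*1/130) = 9*(-19/65) = -171/65 ≈ -2.6308)
Y = -36
(25 + T) + Y = (25 - 171/65) - 36 = 1454/65 - 36 = -886/65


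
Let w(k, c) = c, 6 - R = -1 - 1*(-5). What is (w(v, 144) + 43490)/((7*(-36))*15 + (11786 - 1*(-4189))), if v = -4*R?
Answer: 43634/12195 ≈ 3.5780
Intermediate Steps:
R = 2 (R = 6 - (-1 - 1*(-5)) = 6 - (-1 + 5) = 6 - 1*4 = 6 - 4 = 2)
v = -8 (v = -4*2 = -8)
(w(v, 144) + 43490)/((7*(-36))*15 + (11786 - 1*(-4189))) = (144 + 43490)/((7*(-36))*15 + (11786 - 1*(-4189))) = 43634/(-252*15 + (11786 + 4189)) = 43634/(-3780 + 15975) = 43634/12195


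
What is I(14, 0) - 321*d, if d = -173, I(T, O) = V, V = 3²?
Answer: 55542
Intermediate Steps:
V = 9
I(T, O) = 9
I(14, 0) - 321*d = 9 - 321*(-173) = 9 + 55533 = 55542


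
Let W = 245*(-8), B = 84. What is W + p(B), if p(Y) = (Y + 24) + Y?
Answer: -1768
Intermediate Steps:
p(Y) = 24 + 2*Y (p(Y) = (24 + Y) + Y = 24 + 2*Y)
W = -1960
W + p(B) = -1960 + (24 + 2*84) = -1960 + (24 + 168) = -1960 + 192 = -1768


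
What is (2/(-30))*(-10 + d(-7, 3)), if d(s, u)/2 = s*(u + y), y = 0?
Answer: 52/15 ≈ 3.4667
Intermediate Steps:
d(s, u) = 2*s*u (d(s, u) = 2*(s*(u + 0)) = 2*(s*u) = 2*s*u)
(2/(-30))*(-10 + d(-7, 3)) = (2/(-30))*(-10 + 2*(-7)*3) = (2*(-1/30))*(-10 - 42) = -1/15*(-52) = 52/15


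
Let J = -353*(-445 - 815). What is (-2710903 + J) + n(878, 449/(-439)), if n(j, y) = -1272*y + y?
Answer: -994257318/439 ≈ -2.2648e+6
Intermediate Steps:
n(j, y) = -1271*y
J = 444780 (J = -353*(-1260) = 444780)
(-2710903 + J) + n(878, 449/(-439)) = (-2710903 + 444780) - 570679/(-439) = -2266123 - 570679*(-1)/439 = -2266123 - 1271*(-449/439) = -2266123 + 570679/439 = -994257318/439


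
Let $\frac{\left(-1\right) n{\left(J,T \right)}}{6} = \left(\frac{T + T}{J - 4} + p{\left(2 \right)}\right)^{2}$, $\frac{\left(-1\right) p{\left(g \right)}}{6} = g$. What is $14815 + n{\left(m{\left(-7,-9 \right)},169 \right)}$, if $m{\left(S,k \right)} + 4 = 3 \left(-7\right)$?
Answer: $\frac{9635839}{841} \approx 11458.0$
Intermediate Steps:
$m{\left(S,k \right)} = -25$ ($m{\left(S,k \right)} = -4 + 3 \left(-7\right) = -4 - 21 = -25$)
$p{\left(g \right)} = - 6 g$
$n{\left(J,T \right)} = - 6 \left(-12 + \frac{2 T}{-4 + J}\right)^{2}$ ($n{\left(J,T \right)} = - 6 \left(\frac{T + T}{J - 4} - 12\right)^{2} = - 6 \left(\frac{2 T}{-4 + J} - 12\right)^{2} = - 6 \left(-12 + \frac{2 T}{-4 + J}\right)^{2}$)
$14815 + n{\left(m{\left(-7,-9 \right)},169 \right)} = 14815 - \frac{24 \left(24 + 169 - -150\right)^{2}}{\left(-4 - 25\right)^{2}} = 14815 - \frac{24 \left(24 + 169 + 150\right)^{2}}{841} = 14815 - \frac{24 \cdot 343^{2}}{841} = 14815 - \frac{24}{841} \cdot 117649 = 14815 - \frac{2823576}{841} = \frac{9635839}{841}$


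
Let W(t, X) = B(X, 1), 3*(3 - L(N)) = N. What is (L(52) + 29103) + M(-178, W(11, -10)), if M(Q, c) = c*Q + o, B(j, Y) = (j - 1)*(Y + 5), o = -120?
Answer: 122150/3 ≈ 40717.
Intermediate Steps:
L(N) = 3 - N/3
B(j, Y) = (-1 + j)*(5 + Y)
W(t, X) = -6 + 6*X (W(t, X) = -5 - 1*1 + 5*X + 1*X = -5 - 1 + 5*X + X = -6 + 6*X)
M(Q, c) = -120 + Q*c (M(Q, c) = c*Q - 120 = Q*c - 120 = -120 + Q*c)
(L(52) + 29103) + M(-178, W(11, -10)) = ((3 - ⅓*52) + 29103) + (-120 - 178*(-6 + 6*(-10))) = ((3 - 52/3) + 29103) + (-120 - 178*(-6 - 60)) = (-43/3 + 29103) + (-120 - 178*(-66)) = 87266/3 + (-120 + 11748) = 87266/3 + 11628 = 122150/3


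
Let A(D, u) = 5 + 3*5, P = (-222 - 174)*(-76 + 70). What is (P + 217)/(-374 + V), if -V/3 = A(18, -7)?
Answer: -2593/434 ≈ -5.9747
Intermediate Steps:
P = 2376 (P = -396*(-6) = 2376)
A(D, u) = 20 (A(D, u) = 5 + 15 = 20)
V = -60 (V = -3*20 = -60)
(P + 217)/(-374 + V) = (2376 + 217)/(-374 - 60) = 2593/(-434) = 2593*(-1/434) = -2593/434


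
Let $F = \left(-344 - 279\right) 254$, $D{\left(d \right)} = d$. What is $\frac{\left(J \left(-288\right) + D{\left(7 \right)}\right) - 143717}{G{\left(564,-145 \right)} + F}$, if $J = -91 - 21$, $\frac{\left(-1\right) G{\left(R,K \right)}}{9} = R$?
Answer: $\frac{55727}{81659} \approx 0.68244$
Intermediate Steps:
$G{\left(R,K \right)} = - 9 R$
$J = -112$
$F = -158242$ ($F = \left(-623\right) 254 = -158242$)
$\frac{\left(J \left(-288\right) + D{\left(7 \right)}\right) - 143717}{G{\left(564,-145 \right)} + F} = \frac{\left(\left(-112\right) \left(-288\right) + 7\right) - 143717}{\left(-9\right) 564 - 158242} = \frac{\left(32256 + 7\right) - 143717}{-5076 - 158242} = \frac{32263 - 143717}{-163318} = \left(-111454\right) \left(- \frac{1}{163318}\right) = \frac{55727}{81659}$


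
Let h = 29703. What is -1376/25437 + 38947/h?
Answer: 316607837/251851737 ≈ 1.2571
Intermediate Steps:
-1376/25437 + 38947/h = -1376/25437 + 38947/29703 = 316607837/251851737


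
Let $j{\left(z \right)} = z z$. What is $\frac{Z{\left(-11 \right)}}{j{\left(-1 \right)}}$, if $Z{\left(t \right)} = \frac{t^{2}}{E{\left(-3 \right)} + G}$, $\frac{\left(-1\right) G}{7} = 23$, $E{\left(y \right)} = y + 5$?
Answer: $- \frac{121}{159} \approx -0.76101$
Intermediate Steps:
$j{\left(z \right)} = z^{2}$
$E{\left(y \right)} = 5 + y$
$G = -161$ ($G = \left(-7\right) 23 = -161$)
$Z{\left(t \right)} = - \frac{t^{2}}{159}$ ($Z{\left(t \right)} = \frac{t^{2}}{\left(5 - 3\right) - 161} = \frac{t^{2}}{2 - 161} = \frac{t^{2}}{-159} = - \frac{t^{2}}{159}$)
$\frac{Z{\left(-11 \right)}}{j{\left(-1 \right)}} = \frac{\left(- \frac{1}{159}\right) \left(-11\right)^{2}}{\left(-1\right)^{2}} = \frac{\left(- \frac{1}{159}\right) 121}{1} = 1 \left(- \frac{121}{159}\right) = - \frac{121}{159}$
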